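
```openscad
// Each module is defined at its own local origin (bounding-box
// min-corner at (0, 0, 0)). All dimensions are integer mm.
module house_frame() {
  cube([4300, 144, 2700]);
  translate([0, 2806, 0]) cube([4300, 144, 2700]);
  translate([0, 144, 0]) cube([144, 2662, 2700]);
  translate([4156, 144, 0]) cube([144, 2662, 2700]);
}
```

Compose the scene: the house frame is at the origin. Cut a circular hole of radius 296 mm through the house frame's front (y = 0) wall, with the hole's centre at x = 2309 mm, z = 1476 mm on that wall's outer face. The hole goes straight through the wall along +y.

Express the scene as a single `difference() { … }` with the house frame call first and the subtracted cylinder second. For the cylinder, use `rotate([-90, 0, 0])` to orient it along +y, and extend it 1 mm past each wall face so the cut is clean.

difference() {
  house_frame();
  translate([2309, -1, 1476]) rotate([-90, 0, 0]) cylinder(h = 146, r = 296);
}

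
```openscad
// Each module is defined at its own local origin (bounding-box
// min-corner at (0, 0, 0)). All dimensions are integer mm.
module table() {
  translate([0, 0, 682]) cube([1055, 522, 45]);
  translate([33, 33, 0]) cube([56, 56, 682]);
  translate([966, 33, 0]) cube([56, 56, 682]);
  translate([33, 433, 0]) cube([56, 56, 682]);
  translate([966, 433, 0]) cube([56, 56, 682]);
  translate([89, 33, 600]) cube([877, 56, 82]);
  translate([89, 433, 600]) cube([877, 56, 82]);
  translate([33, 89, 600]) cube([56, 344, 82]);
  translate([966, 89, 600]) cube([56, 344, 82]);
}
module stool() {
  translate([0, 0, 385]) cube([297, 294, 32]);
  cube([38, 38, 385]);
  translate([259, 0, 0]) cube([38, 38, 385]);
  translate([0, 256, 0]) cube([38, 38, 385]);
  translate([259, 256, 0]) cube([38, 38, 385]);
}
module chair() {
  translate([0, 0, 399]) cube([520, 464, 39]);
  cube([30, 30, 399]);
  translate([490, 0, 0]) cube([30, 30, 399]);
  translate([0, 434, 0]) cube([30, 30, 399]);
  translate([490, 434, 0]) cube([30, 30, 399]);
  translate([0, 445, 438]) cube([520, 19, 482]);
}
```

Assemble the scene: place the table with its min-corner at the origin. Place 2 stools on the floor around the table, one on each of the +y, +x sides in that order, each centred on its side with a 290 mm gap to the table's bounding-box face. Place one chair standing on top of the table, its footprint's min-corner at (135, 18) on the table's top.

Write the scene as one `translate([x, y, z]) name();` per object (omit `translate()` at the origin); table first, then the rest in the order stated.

table();
translate([379, 812, 0]) stool();
translate([1345, 114, 0]) stool();
translate([135, 18, 727]) chair();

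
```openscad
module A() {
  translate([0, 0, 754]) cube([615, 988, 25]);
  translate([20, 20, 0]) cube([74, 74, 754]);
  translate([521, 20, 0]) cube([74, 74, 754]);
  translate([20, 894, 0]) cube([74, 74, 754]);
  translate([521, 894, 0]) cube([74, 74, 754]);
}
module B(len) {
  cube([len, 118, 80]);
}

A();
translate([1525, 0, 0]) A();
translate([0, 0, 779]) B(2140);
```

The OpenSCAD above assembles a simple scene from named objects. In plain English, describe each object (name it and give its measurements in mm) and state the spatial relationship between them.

A is a table with a 615×988 mm rectangular top, 25 mm thick, top surface at z = 779 mm, supported by four 74×74 mm square legs, each inset 20 mm from the nearest pair of top edges, running from the floor.

B is a rectangular beam 2140 mm long (x), 118 mm deep (y), 80 mm thick (z).

The beam spans the tops of two tables placed 910 mm apart, resting at z = 779 mm.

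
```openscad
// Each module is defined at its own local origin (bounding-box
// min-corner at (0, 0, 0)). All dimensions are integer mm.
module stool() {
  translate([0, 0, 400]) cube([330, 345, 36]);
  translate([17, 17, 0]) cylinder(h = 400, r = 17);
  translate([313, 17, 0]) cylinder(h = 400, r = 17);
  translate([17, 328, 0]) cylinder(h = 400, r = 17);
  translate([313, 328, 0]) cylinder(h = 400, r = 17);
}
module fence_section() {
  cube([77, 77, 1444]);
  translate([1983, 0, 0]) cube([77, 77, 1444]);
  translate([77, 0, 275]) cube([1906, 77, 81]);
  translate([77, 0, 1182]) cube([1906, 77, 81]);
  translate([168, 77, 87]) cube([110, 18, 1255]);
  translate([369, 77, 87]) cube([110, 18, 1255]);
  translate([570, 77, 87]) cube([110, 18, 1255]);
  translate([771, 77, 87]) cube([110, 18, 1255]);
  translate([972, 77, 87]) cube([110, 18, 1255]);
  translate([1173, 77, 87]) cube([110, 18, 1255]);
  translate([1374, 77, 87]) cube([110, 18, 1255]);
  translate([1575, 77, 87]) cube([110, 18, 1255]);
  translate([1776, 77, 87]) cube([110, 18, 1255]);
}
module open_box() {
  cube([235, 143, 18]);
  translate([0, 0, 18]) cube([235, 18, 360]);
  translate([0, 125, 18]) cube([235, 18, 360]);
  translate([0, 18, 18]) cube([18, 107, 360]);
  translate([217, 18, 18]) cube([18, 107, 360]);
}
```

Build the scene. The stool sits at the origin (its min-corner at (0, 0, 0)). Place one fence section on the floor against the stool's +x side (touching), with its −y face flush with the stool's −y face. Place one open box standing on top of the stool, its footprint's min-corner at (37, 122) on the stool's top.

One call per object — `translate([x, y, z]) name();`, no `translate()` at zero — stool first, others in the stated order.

stool();
translate([330, 0, 0]) fence_section();
translate([37, 122, 436]) open_box();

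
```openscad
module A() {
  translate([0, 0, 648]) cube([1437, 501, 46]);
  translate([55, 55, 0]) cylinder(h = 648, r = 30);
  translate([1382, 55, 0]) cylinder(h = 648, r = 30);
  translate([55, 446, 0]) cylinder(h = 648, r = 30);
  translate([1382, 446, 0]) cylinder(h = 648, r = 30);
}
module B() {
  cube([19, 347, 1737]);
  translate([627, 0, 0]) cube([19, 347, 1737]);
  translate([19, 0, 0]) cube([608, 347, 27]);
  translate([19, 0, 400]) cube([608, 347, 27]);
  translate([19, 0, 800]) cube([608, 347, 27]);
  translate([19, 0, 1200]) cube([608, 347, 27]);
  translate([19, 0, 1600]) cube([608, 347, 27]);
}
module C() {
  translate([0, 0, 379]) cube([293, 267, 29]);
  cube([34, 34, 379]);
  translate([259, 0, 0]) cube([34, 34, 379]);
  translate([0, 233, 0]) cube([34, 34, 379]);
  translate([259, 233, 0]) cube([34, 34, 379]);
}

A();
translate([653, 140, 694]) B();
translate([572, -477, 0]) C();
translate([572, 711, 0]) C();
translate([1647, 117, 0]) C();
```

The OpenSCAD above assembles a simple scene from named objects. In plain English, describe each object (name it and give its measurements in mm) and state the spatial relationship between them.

A is a table: top 1437 mm (x) × 501 mm (y), 46 mm thick, upper face at z = 694 mm, on four round legs of 60 mm diameter, each leg's bounding box inset 25 mm from the nearest pair of top edges, running from z = 0 to the bottom of the top.

B is a bookshelf 646 mm wide overall, 347 mm deep and 1737 mm tall. The two sides are 19 mm thick vertical panels. 5 horizontal shelves of 27 mm thickness span between the inner faces of the sides; the lowest shelf sits on the floor and shelves are stacked with a clear vertical gap of 373 mm between each pair.

C is a four-legged stool. The seat is a 293×267×29 mm slab whose top surface is at z = 408 mm; four square legs, each 34×34 mm in cross-section, run from the floor (z = 0) to the underside of the seat, each flush with a corner of the seat.

The bookshelf is on top of the table. Three stools sit around the table at the −y, +y, +x sides.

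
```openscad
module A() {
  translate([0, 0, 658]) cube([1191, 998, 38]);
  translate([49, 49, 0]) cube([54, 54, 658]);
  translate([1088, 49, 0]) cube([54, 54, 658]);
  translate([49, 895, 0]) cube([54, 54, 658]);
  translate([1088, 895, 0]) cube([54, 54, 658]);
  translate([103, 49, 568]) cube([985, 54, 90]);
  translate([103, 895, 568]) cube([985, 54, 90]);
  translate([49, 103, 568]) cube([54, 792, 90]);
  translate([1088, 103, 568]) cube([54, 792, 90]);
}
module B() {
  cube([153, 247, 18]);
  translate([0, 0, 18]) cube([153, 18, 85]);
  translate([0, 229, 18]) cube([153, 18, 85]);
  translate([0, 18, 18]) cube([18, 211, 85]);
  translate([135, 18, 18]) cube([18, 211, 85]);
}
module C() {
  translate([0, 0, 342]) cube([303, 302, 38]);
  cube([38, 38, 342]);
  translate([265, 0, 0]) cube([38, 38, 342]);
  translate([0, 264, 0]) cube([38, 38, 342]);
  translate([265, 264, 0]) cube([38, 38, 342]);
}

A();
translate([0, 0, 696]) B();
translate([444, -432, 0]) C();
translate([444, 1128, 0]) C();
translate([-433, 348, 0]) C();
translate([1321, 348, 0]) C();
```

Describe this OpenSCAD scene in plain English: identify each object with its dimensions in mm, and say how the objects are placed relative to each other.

A is a table with a 1191×998 mm rectangular top, 38 mm thick, top surface at z = 696 mm, supported by four 54×54 mm square legs, each inset 49 mm from the nearest pair of top edges, running from the floor. Four apron rails, 54 mm thick and 90 mm tall, run between adjacent legs with their top edges flush with the underside of the top and their outer faces flush with the legs' outer faces.

B is an open-topped rectangular box: outside dimensions 153×247×103 mm, with a uniform wall and base thickness of 18 mm. The base is a full 153×247 slab on the floor; four walls sit on top of the base. The front and back walls (the −y and +y sides) span the full width; the two side walls fit between them.

C is a four-legged stool. The seat is a 303×302×38 mm slab whose top surface is at z = 380 mm; four square legs, each 38×38 mm in cross-section, run from the floor (z = 0) to the underside of the seat, each flush with a corner of the seat.

The open box is on top of the table. Four stools sit around the table at the −y, +y, −x, +x sides.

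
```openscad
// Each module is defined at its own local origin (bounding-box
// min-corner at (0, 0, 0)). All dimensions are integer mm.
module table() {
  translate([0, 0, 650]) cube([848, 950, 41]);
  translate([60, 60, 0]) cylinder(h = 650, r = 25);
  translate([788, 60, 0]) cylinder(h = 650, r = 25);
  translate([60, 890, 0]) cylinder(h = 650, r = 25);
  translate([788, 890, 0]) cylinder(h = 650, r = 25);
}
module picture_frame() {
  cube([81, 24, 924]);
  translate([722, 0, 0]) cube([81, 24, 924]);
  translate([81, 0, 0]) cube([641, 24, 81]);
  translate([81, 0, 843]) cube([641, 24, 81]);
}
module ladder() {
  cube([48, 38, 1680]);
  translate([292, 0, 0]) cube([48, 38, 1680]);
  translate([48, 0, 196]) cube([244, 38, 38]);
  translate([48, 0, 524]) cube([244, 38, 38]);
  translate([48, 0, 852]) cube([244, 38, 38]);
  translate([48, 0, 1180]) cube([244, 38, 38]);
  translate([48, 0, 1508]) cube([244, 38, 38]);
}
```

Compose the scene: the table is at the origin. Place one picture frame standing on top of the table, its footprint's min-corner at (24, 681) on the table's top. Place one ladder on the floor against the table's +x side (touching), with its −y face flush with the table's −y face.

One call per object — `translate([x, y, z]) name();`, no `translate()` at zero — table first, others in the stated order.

table();
translate([24, 681, 691]) picture_frame();
translate([848, 0, 0]) ladder();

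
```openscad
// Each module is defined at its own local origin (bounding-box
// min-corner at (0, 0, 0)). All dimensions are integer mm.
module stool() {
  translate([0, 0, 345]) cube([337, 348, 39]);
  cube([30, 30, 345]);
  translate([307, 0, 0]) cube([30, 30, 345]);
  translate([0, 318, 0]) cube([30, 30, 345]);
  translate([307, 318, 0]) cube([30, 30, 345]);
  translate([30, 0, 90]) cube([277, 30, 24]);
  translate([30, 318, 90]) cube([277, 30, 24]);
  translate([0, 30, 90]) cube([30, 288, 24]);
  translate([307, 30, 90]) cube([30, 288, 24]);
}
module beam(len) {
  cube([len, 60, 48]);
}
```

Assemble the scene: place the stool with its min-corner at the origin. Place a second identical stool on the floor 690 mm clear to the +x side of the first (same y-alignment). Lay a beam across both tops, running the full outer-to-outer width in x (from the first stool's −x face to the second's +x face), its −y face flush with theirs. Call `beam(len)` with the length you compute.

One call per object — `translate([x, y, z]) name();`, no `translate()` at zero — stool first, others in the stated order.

stool();
translate([1027, 0, 0]) stool();
translate([0, 0, 384]) beam(1364);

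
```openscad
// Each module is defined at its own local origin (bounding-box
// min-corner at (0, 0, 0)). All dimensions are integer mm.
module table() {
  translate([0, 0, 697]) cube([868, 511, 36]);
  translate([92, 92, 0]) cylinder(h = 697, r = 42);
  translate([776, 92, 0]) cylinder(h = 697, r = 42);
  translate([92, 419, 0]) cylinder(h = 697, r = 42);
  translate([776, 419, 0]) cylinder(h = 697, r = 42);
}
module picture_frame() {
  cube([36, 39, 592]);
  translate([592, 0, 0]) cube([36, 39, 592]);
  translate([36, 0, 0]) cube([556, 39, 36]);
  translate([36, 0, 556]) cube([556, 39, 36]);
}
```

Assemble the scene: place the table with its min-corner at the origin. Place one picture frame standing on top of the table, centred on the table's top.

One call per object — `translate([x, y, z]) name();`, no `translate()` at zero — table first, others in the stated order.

table();
translate([120, 236, 733]) picture_frame();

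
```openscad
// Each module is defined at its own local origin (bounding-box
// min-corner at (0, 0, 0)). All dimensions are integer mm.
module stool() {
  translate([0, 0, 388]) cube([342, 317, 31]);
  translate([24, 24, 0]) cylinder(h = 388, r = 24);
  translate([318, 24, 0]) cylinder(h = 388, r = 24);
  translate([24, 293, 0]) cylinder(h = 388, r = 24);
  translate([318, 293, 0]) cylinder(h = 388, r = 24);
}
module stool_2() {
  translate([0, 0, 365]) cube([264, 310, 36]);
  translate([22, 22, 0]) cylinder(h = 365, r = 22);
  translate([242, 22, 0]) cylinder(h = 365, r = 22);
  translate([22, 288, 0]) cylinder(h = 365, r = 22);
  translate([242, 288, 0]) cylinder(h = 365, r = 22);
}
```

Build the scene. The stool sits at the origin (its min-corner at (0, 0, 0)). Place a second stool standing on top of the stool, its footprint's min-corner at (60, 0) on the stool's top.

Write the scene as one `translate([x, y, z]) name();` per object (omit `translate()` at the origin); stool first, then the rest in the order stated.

stool();
translate([60, 0, 419]) stool_2();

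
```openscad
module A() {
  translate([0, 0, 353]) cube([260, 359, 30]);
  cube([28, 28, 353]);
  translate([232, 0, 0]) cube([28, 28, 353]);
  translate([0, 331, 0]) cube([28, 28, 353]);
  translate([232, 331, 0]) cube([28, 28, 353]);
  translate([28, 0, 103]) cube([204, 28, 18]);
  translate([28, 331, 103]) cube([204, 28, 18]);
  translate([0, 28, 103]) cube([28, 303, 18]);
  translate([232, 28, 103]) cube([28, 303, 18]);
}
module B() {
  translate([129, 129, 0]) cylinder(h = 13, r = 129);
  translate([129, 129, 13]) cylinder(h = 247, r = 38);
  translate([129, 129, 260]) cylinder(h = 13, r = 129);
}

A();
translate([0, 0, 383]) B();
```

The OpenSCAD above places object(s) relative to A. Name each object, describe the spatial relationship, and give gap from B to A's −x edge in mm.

A is a stool. B is a spool. The spool is on top of the stool. The gap from the spool to the stool's −x edge is 0 mm.

The spool's min-x is at 0; the stool's min-x is 0; gap = 0 mm.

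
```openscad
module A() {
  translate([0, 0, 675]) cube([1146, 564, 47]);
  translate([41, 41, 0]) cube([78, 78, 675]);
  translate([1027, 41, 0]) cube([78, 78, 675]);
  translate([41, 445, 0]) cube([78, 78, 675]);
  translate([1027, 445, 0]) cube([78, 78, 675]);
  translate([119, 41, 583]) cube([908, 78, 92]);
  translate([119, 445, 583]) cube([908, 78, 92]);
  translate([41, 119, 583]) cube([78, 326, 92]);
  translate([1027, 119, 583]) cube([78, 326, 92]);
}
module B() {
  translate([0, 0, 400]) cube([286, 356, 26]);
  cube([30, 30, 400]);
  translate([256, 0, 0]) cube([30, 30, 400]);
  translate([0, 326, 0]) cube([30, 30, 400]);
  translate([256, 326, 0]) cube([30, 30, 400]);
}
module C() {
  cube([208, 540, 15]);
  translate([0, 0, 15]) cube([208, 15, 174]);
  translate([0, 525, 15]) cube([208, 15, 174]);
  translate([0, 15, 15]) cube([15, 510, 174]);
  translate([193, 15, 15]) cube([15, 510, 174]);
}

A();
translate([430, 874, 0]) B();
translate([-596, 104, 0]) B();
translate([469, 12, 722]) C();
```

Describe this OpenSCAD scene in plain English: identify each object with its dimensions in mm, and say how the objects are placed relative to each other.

A is a table: top 1146 mm (x) × 564 mm (y), 47 mm thick, upper face at z = 722 mm, on four 78×78 mm square legs, each inset 41 mm from the nearest pair of top edges, running from z = 0 to the bottom of the top. Four apron rails, 78 mm thick and 92 mm tall, run between adjacent legs with their top edges flush with the underside of the top and their outer faces flush with the legs' outer faces.

B is a four-legged stool. The seat is a 286×356×26 mm slab whose top surface is at z = 426 mm; four square legs, each 30×30 mm in cross-section, run from the floor (z = 0) to the underside of the seat, each flush with a corner of the seat.

C is an open-topped rectangular box: outside dimensions 208×540×189 mm, with a uniform wall and base thickness of 15 mm. The base is a full 208×540 slab on the floor; four walls sit on top of the base. The front and back walls (the −y and +y sides) span the full width; the two side walls fit between them.

Two stools sit around the table at the +y, −x sides. The open box is on top of the table, centred.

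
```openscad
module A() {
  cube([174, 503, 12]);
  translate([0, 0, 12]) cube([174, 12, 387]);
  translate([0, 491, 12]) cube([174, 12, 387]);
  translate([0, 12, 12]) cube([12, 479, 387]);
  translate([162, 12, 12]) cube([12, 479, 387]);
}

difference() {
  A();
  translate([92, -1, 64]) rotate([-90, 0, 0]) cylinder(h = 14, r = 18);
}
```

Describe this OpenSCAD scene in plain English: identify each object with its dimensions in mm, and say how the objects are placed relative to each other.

A is an open storage box with external size 174×503×399 mm and wall thickness 12 mm (the base is also 12 mm thick). The base covers the whole footprint; the four walls stand on the base, with the y-facing walls full-width and the x-facing walls fitting between their inner faces.

The open box has a circular hole of radius 18 mm through its front wall, centred at (x = 92, z = 64).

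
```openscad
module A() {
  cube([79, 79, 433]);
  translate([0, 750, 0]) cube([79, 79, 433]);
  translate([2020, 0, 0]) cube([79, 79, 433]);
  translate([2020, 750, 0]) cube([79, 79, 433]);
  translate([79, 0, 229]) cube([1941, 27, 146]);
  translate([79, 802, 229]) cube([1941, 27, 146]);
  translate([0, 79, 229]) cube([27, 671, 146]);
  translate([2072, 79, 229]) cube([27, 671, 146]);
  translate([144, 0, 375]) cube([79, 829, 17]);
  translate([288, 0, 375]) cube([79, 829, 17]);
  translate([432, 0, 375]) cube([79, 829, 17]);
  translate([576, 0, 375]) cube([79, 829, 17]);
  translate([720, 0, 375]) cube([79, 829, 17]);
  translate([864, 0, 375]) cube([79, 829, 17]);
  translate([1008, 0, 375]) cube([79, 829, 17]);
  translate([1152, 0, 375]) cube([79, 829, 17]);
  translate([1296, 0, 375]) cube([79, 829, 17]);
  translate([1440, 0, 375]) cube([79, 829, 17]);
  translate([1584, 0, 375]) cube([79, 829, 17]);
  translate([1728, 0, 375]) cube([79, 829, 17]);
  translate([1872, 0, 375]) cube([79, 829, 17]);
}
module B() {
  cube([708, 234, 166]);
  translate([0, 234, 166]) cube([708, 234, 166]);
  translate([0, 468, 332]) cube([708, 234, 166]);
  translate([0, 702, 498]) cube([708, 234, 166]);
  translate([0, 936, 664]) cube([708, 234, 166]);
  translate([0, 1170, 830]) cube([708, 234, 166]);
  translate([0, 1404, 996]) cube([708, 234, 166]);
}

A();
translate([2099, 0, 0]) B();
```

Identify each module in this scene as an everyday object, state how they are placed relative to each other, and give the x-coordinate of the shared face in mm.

The bed frame's +x face and the staircase's −x face are both at x = 2099 mm.

A is a bed frame. B is a staircase. The staircase is against the bed frame's +x side, with their −y faces flush. The x-coordinate of the shared face is 2099 mm.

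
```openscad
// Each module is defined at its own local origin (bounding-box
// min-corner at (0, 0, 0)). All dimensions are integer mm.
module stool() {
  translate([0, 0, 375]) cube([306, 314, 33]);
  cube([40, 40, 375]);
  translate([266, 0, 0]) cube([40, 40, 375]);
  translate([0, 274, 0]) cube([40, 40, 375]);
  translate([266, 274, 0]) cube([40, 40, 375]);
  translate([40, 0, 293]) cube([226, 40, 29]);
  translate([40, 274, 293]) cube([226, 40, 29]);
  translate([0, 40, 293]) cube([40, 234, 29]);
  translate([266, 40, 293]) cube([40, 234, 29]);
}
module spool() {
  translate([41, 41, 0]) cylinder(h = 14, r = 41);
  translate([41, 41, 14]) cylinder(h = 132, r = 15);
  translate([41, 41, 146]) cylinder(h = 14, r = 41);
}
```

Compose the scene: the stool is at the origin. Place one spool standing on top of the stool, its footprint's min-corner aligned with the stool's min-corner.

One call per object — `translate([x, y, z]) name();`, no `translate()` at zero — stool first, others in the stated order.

stool();
translate([0, 0, 408]) spool();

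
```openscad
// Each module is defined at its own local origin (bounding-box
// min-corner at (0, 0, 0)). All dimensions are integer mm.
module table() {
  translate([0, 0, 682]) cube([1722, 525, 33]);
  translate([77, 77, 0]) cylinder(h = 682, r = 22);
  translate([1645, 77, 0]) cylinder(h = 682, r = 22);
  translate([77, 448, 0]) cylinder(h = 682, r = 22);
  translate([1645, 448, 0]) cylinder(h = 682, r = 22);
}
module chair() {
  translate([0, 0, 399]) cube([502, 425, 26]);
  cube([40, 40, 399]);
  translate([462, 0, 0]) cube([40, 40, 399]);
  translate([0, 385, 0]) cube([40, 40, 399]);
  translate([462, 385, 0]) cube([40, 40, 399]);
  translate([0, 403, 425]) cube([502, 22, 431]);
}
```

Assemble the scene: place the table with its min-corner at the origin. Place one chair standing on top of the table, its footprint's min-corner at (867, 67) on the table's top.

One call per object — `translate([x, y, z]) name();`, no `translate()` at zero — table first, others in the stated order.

table();
translate([867, 67, 715]) chair();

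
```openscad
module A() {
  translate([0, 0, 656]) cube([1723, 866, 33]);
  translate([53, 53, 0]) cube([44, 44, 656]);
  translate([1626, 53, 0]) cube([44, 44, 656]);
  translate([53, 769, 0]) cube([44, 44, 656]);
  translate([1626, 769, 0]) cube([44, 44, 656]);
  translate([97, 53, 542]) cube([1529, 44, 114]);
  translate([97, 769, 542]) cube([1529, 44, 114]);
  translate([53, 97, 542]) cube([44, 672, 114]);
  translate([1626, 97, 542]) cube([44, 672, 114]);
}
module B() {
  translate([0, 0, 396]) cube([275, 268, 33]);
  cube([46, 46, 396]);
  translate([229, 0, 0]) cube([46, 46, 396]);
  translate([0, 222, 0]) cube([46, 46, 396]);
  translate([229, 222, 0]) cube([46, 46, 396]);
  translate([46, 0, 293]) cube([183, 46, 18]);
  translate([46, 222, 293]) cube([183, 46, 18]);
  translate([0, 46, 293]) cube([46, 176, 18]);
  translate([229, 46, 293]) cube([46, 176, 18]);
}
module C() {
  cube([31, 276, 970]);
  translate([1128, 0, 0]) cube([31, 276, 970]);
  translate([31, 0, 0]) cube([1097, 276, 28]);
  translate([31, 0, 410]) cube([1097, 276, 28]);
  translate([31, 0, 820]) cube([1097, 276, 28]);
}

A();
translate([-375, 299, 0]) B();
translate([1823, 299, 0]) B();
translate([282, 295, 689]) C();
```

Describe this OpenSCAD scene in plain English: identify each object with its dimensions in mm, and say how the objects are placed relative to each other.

A is a table with a 1723×866 mm rectangular top, 33 mm thick, top surface at z = 689 mm, supported by four 44×44 mm square legs, each inset 53 mm from the nearest pair of top edges, running from the floor. Four apron rails, 44 mm thick and 114 mm tall, run between adjacent legs with their top edges flush with the underside of the top and their outer faces flush with the legs' outer faces.

B is a four-legged stool. The seat is a 275×268×33 mm slab whose top surface is at z = 429 mm; four square legs, each 46×46 mm in cross-section, run from the floor (z = 0) to the underside of the seat, each flush with a corner of the seat. Four stretchers, 46 mm wide and 18 mm tall, connect adjacent legs with their undersides at z = 293 mm, each running between the inner faces of the legs it joins and aligned with the legs' outer faces on the other axis.

C is an open bookshelf. Two side panels, each 31 mm thick, 276 mm deep and 970 mm tall, stand 1159 mm apart (outside-to-outside). Between them sit 3 shelves, each 28 mm thick and 276 mm deep, spanning the full gap between the sides. The bottom shelf rests on the floor (its underside at z = 0) and the clear gap between one shelf's top and the next shelf's underside is 382 mm.

Two stools sit around the table at the −x, +x sides. The bookshelf is on top of the table, centred.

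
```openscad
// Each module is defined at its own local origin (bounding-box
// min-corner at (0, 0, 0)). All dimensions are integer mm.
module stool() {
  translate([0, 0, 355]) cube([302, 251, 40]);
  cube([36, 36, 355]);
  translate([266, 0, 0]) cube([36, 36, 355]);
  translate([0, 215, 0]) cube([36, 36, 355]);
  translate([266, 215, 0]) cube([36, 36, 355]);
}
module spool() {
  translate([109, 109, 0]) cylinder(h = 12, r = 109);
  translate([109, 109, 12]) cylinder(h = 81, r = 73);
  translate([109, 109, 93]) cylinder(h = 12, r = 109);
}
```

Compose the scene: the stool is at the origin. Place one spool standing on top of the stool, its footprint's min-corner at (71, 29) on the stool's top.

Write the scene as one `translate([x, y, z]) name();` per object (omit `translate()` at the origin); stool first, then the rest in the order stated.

stool();
translate([71, 29, 395]) spool();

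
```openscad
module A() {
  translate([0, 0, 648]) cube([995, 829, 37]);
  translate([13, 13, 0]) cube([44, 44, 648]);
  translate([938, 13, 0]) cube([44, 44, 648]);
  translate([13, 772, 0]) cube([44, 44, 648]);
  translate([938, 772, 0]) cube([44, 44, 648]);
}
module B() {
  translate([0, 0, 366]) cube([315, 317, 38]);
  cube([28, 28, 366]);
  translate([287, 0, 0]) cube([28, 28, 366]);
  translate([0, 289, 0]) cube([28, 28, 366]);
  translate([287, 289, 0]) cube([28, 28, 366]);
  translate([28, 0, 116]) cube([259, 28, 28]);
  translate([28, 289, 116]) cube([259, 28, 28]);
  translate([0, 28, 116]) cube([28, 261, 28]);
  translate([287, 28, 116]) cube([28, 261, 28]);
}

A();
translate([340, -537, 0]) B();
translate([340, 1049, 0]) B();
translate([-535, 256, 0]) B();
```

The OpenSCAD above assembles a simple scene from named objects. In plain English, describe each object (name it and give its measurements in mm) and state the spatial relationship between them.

A is a table with a 995×829 mm rectangular top, 37 mm thick, top surface at z = 685 mm, supported by four 44×44 mm square legs, each inset 13 mm from the nearest pair of top edges, running from the floor.

B is a four-legged stool. The seat is a 315×317×38 mm slab whose top surface is at z = 404 mm; four square legs, each 28×28 mm in cross-section, run from the floor (z = 0) to the underside of the seat, each flush with a corner of the seat. Four stretchers, 28 mm wide and 28 mm tall, connect adjacent legs with their undersides at z = 116 mm, each running between the inner faces of the legs it joins and aligned with the legs' outer faces on the other axis.

Three stools sit around the table at the −y, +y, −x sides.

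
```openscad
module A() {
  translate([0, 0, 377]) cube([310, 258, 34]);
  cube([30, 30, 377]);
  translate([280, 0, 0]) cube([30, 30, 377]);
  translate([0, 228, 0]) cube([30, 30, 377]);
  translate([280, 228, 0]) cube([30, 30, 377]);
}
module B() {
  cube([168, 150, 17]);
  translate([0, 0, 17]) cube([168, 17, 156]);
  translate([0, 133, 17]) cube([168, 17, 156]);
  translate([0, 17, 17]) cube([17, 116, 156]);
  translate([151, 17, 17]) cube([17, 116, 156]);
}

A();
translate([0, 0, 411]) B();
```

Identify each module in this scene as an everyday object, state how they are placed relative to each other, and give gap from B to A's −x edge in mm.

The open box's min-x is at 0; the stool's min-x is 0; gap = 0 mm.

A is a stool. B is an open box. The open box is on top of the stool. The gap from the open box to the stool's −x edge is 0 mm.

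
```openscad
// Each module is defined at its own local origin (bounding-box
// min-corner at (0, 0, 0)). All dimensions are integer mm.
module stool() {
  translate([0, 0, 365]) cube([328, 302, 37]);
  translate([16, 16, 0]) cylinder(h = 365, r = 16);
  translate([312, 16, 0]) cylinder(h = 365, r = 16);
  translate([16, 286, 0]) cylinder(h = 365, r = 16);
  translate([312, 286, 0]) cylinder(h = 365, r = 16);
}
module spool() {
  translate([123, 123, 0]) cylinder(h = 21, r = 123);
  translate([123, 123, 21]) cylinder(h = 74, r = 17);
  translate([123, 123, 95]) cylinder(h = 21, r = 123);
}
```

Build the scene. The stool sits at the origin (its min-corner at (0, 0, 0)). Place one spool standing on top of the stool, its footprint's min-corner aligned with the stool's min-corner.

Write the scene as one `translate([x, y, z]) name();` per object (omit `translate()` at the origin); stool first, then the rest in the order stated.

stool();
translate([0, 0, 402]) spool();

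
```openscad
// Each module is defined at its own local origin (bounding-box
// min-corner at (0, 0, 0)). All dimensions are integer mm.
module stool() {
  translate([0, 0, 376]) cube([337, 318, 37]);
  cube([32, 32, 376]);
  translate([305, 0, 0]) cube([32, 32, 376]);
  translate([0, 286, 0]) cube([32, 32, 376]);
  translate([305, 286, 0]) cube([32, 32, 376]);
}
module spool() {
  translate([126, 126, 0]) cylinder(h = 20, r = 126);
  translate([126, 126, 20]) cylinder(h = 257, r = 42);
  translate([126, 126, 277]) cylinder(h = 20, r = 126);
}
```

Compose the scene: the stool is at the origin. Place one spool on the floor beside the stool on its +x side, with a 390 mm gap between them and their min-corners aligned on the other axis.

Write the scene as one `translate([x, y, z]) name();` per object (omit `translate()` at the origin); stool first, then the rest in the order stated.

stool();
translate([727, 0, 0]) spool();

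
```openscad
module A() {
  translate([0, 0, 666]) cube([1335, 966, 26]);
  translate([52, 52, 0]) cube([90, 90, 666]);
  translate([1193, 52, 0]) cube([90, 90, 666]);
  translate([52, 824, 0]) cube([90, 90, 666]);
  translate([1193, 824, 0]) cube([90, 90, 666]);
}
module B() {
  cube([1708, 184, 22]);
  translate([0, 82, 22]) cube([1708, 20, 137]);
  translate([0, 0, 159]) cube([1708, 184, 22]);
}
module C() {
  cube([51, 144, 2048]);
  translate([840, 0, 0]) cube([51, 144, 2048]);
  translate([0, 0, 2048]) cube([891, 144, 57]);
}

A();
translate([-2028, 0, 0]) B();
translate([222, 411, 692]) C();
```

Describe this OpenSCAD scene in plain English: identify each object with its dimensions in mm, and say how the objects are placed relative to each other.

A is a rectangular dining table. The top is 1335×966×26 mm with its upper surface at z = 692 mm. It stands on four 90×90 mm square legs, each inset 52 mm from the nearest pair of top edges, running from the floor to the underside of the top.

B is an I-beam lying along x, 1708 mm long. Overall section height 181 mm. Two flanges 184 mm wide (y) and 22 mm thick, one on the floor and one at the top; a web 20 mm thick runs between them, centred on the flange width.

C is a rectangular door frame: two vertical jambs of 51×144 mm section, 2048 mm tall, with a clear opening 789 mm wide between their inner faces. A header 57 mm tall and 144 mm deep lies on top of the jambs and spans the full outside width.

The I-beam is on the floor beside the table on its −x side. The door frame is on top of the table, centred.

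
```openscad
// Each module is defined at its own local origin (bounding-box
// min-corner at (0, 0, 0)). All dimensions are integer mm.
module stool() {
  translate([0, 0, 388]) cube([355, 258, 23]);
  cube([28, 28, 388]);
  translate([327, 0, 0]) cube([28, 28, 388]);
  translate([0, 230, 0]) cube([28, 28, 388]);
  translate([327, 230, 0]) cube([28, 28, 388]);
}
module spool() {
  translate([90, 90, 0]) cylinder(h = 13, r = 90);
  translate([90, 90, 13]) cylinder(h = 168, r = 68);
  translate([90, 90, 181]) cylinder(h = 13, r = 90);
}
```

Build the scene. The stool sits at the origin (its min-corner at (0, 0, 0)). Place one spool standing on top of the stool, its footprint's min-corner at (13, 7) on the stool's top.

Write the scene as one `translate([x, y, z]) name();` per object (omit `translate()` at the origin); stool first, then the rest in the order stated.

stool();
translate([13, 7, 411]) spool();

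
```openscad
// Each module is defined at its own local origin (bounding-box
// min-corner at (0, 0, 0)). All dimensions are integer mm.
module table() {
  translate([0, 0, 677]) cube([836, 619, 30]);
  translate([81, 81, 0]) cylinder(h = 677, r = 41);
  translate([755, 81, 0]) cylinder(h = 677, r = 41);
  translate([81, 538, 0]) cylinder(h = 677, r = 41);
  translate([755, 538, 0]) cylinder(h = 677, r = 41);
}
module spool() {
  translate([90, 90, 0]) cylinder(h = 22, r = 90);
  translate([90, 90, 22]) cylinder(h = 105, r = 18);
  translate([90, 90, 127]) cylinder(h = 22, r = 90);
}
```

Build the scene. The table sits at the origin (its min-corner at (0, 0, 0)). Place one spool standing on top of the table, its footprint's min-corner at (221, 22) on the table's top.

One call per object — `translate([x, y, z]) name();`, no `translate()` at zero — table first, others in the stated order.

table();
translate([221, 22, 707]) spool();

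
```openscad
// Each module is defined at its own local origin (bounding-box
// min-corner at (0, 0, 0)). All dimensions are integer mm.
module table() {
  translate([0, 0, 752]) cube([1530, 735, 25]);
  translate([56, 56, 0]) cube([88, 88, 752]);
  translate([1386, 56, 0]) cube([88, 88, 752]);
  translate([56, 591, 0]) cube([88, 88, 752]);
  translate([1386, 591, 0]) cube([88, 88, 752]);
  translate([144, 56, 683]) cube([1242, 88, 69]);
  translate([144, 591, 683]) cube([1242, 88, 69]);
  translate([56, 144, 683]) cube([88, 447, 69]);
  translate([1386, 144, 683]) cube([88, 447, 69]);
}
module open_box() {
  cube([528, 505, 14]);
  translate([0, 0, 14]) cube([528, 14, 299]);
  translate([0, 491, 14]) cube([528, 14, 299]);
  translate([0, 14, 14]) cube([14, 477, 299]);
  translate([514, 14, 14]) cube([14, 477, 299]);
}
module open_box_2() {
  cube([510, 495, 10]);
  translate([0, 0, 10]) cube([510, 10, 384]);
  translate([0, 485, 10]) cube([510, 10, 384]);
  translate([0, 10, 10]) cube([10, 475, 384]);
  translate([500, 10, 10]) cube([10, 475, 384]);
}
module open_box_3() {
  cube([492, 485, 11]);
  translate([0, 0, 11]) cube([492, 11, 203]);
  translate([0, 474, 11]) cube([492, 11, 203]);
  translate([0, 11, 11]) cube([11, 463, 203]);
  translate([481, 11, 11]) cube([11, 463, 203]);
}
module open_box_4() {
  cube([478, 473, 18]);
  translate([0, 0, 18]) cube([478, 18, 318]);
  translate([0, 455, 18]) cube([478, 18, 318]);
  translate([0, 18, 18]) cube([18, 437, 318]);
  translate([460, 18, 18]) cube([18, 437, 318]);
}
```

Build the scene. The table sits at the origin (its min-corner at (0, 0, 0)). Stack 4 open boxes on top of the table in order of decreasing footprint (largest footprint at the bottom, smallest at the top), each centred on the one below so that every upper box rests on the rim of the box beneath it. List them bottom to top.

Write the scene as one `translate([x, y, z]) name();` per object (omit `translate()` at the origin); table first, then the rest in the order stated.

table();
translate([501, 115, 777]) open_box();
translate([510, 120, 1090]) open_box_2();
translate([519, 125, 1484]) open_box_3();
translate([526, 131, 1698]) open_box_4();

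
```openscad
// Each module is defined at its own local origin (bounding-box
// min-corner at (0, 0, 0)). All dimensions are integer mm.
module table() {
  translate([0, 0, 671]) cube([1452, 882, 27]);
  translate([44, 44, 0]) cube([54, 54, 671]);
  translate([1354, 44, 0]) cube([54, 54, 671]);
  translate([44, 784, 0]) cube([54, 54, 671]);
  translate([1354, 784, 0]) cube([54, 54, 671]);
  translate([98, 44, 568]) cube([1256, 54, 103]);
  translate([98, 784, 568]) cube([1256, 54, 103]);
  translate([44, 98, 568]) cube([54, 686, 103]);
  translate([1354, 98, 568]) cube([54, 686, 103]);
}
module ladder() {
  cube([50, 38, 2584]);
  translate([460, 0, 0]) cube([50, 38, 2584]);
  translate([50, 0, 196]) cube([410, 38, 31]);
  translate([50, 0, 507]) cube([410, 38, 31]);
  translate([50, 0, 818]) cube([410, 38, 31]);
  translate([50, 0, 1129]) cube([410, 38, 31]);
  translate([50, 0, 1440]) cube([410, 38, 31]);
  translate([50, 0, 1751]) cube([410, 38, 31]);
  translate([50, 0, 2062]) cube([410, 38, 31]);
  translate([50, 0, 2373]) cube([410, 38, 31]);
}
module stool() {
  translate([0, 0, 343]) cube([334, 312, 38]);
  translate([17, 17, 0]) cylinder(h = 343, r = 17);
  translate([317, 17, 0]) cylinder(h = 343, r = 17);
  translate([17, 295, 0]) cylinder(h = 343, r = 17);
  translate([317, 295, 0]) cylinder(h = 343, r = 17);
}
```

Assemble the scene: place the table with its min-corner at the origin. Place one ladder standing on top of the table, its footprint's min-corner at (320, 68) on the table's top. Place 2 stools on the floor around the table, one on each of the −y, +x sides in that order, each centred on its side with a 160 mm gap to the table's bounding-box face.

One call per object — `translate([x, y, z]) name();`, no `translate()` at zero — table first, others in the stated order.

table();
translate([320, 68, 698]) ladder();
translate([559, -472, 0]) stool();
translate([1612, 285, 0]) stool();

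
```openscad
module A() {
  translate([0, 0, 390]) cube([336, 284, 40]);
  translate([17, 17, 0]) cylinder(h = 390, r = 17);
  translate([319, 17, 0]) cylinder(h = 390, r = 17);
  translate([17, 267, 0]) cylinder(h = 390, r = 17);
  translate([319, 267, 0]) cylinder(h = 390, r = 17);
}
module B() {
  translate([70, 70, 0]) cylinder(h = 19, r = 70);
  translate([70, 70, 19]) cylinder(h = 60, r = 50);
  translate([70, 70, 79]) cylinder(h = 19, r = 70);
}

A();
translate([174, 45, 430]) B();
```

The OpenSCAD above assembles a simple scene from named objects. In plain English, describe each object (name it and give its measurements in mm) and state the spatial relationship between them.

A is a simple wooden stool: a rectangular seat 336 mm (x) by 284 mm (y), 40 mm thick, top face at z = 430 mm, on four round legs, each 34 mm in diameter. The legs rest on z = 0, each leg's axis is inset half a diameter from the nearest pair of seat edges (so the leg's bounding box is flush with the corner).

B is a spool: two coaxial disc flanges of radius 70 mm and thickness 19 mm, joined by a core cylinder of radius 50 mm and height 60 mm. The lower flange rests on z = 0 and the three cylinders share a vertical axis.

The spool is on top of the stool.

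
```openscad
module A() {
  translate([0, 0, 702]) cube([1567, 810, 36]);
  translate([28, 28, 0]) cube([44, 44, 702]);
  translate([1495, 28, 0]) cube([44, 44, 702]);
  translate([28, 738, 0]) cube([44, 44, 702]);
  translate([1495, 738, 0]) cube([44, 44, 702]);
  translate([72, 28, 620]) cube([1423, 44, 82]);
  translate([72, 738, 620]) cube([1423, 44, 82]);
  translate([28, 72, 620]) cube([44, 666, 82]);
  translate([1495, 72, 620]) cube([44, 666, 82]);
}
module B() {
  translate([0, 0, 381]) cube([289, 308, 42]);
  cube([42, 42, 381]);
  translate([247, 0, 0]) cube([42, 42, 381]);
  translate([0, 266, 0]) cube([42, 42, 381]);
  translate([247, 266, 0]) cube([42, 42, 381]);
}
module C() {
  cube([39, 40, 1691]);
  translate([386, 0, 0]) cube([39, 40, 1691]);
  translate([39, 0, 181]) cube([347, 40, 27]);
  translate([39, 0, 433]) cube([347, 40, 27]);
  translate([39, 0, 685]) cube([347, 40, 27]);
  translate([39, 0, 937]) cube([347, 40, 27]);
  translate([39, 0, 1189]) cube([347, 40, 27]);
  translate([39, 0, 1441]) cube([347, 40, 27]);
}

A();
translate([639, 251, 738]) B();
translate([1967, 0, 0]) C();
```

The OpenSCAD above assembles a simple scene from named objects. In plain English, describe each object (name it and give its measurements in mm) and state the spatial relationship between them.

A is a table: top 1567 mm (x) × 810 mm (y), 36 mm thick, upper face at z = 738 mm, on four 44×44 mm square legs, each inset 28 mm from the nearest pair of top edges, running from z = 0 to the bottom of the top. Four apron rails, 44 mm thick and 82 mm tall, run between adjacent legs with their top edges flush with the underside of the top and their outer faces flush with the legs' outer faces.

B is a four-legged stool. The seat is a 289×308×42 mm slab whose top surface is at z = 423 mm; four square legs, each 42×42 mm in cross-section, run from the floor (z = 0) to the underside of the seat, each flush with a corner of the seat.

C is a wooden ladder with two side rails of 39×40 mm section and 1691 mm height, set 425 mm apart overall. Between them run 6 rectangular rungs (40 mm deep, 27 mm thick), front faces flush with the rails' −y face. The bottom of the first rung is 181 mm above the floor and each subsequent rung is 252 mm higher than the one below.

The stool is on top of the table, centred. The ladder is on the floor beside the table on its +x side.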